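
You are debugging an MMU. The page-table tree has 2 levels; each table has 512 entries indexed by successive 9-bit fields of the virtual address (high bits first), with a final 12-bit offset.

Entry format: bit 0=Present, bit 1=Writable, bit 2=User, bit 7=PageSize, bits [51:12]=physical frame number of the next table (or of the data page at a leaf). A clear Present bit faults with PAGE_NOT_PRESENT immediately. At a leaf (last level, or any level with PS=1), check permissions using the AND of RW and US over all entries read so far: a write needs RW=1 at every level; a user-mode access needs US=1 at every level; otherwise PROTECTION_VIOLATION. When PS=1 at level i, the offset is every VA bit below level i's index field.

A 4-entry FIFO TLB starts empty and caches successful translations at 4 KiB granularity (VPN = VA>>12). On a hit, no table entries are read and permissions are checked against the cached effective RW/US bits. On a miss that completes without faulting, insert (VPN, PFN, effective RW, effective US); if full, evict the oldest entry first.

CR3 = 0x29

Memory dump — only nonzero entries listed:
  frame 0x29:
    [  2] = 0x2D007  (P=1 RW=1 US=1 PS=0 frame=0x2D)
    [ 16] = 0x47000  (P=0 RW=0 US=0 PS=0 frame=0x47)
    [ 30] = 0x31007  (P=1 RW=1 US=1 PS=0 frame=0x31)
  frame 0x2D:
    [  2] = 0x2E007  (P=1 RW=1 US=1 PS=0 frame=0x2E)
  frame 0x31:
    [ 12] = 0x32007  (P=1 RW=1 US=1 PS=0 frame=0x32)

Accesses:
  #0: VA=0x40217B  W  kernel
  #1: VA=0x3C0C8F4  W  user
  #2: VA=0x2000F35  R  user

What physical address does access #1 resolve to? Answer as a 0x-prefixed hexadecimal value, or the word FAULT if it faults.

Walk each access:
#0 VA=0x40217B (w,kernel):
  L0 @0x29[2] → 0x2D007  P=1,RW=1,US=1,PS=0
  L1 @0x2D[2] → 0x2E007  P=1,RW=1,US=1,PS=0
  → PA=0x2E17B  (2 entries read)
#1 VA=0x3C0C8F4 (w,user):
  L0 @0x29[30] → 0x31007  P=1,RW=1,US=1,PS=0
  L1 @0x31[12] → 0x32007  P=1,RW=1,US=1,PS=0
  → PA=0x328F4  (2 entries read)
#2 VA=0x2000F35 (r,user):
  L0 @0x29[16] → 0x47000  P=0,RW=0,US=0,PS=0
  → PAGE_NOT_PRESENT  (1 entries read)

Access #1 PA: 0x328F4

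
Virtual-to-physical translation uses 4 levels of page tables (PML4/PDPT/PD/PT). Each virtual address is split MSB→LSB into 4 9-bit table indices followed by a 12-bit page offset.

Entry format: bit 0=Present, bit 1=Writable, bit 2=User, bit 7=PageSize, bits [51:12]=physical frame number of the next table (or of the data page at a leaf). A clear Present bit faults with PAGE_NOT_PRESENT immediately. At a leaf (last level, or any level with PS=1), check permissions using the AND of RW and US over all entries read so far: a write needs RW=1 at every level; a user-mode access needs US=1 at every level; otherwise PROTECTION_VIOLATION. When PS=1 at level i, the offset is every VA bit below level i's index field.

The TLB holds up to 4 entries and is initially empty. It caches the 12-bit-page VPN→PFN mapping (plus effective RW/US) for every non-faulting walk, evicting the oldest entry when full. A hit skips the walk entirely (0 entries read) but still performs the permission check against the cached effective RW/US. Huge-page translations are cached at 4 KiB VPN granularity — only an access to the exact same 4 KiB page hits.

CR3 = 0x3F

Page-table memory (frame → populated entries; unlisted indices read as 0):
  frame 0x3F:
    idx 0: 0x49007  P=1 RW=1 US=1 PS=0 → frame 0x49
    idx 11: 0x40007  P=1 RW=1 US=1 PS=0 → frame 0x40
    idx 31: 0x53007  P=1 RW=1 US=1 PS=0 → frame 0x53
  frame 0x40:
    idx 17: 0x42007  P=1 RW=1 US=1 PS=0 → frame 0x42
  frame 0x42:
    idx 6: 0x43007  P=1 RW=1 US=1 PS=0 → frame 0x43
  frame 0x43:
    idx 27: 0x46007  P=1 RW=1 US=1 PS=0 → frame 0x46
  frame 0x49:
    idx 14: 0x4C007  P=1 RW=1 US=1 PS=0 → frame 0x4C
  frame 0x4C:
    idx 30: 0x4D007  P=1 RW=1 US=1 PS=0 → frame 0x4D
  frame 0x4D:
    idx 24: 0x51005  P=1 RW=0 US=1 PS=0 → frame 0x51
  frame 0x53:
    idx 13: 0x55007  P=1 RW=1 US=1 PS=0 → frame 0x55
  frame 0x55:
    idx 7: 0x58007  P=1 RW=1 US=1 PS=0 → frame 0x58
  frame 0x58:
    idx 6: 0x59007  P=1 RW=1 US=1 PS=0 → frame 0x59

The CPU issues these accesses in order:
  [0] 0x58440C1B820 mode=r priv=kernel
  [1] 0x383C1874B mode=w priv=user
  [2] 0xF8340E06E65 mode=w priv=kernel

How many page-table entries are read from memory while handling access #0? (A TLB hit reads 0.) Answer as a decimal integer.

Trace:
#0 VA=0x58440C1B820 (r,kernel):
  [0] read 0x3F idx=11: raw=0x40007 flags P=1 W=1 U=1 S=0
  [1] read 0x40 idx=17: raw=0x42007 flags P=1 W=1 U=1 S=0
  [2] read 0x42 idx=6: raw=0x43007 flags P=1 W=1 U=1 S=0
  [3] read 0x43 idx=27: raw=0x46007 flags P=1 W=1 U=1 S=0
  ✓ 0x46820  — 4 lookups
#1 VA=0x383C1874B (w,user):
  [0] read 0x3F idx=0: raw=0x49007 flags P=1 W=1 U=1 S=0
  [1] read 0x49 idx=14: raw=0x4C007 flags P=1 W=1 U=1 S=0
  [2] read 0x4C idx=30: raw=0x4D007 flags P=1 W=1 U=1 S=0
  [3] read 0x4D idx=24: raw=0x51005 flags P=1 W=0 U=1 S=0
  ⇒ fault: PROTECTION_VIOLATION  — 4 lookups
#2 VA=0xF8340E06E65 (w,kernel):
  [0] read 0x3F idx=31: raw=0x53007 flags P=1 W=1 U=1 S=0
  [1] read 0x53 idx=13: raw=0x55007 flags P=1 W=1 U=1 S=0
  [2] read 0x55 idx=7: raw=0x58007 flags P=1 W=1 U=1 S=0
  [3] read 0x58 idx=6: raw=0x59007 flags P=1 W=1 U=1 S=0
  ✓ 0x59E65  — 4 lookups

Entries read for #0: 4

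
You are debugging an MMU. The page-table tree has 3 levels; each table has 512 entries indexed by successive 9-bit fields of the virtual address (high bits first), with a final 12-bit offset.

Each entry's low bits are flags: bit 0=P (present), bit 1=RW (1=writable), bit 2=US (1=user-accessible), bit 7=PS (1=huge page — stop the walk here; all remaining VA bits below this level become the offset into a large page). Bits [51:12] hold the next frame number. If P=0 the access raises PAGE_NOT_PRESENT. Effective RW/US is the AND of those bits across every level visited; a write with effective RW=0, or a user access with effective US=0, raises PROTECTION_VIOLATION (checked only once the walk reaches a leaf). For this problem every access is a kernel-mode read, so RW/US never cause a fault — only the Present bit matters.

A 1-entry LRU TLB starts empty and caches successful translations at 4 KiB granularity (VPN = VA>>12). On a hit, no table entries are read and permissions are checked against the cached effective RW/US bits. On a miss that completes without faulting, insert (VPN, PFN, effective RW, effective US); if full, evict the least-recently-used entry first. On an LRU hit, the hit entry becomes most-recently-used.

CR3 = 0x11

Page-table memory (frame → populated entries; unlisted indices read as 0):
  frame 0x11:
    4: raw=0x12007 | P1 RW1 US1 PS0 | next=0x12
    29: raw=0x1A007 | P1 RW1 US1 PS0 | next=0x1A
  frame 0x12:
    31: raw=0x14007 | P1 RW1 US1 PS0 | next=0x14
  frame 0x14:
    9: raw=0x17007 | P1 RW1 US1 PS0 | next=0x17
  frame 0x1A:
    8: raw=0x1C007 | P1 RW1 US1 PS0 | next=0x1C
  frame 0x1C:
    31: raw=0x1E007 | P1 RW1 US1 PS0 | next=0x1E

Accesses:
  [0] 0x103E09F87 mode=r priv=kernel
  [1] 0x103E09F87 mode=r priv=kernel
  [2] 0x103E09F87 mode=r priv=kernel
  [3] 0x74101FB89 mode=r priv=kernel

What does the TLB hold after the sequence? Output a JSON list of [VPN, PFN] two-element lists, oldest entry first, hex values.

Walk each access:
#0 VA=0x103E09F87 (r,kernel):
  L0 @0x11[4] → 0x12007  P=1,RW=1,US=1,PS=0
  L1 @0x12[31] → 0x14007  P=1,RW=1,US=1,PS=0
  L2 @0x14[9] → 0x17007  P=1,RW=1,US=1,PS=0
  ⇒ phys 0x17F87  [3 reads]
#1 VA=0x103E09F87 (r,kernel):
  TLB hit vpn=0x103E09 → PA=0x17F87
#2 VA=0x103E09F87 (r,kernel):
  TLB hit vpn=0x103E09 → PA=0x17F87
#3 VA=0x74101FB89 (r,kernel):
  L0 @0x11[29] → 0x1A007  P=1,RW=1,US=1,PS=0
  L1 @0x1A[8] → 0x1C007  P=1,RW=1,US=1,PS=0
  L2 @0x1C[31] → 0x1E007  P=1,RW=1,US=1,PS=0
  ⇒ phys 0x1EB89  [3 reads]

TLB: [["0x74101F", "0x1E"]]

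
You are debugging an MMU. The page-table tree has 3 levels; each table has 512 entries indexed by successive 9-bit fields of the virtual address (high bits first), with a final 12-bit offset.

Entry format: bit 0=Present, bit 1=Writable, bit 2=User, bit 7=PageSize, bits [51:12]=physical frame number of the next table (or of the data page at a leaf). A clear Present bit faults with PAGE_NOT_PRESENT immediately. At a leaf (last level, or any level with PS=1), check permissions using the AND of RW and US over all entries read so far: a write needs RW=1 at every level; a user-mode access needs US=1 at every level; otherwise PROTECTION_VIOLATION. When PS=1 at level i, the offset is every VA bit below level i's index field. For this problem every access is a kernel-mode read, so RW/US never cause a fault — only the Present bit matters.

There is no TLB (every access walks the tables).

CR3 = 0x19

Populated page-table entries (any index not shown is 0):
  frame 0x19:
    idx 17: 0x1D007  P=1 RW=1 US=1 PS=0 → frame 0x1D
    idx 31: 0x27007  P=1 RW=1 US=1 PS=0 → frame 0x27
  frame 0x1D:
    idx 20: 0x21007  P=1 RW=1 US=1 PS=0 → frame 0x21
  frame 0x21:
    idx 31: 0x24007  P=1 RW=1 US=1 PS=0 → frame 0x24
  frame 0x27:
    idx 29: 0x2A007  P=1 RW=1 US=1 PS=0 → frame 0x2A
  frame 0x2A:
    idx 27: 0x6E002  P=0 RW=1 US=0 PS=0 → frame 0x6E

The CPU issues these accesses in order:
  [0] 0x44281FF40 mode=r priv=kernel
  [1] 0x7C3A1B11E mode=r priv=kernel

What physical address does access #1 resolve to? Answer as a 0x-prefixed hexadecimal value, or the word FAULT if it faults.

Per-access translation:
#0 VA=0x44281FF40 (r,kernel):
  L0: frame=0x19 idx=17 entry=0x1D007 [P=1 RW=1 US=1 PS=0]
  L1: frame=0x1D idx=20 entry=0x21007 [P=1 RW=1 US=1 PS=0]
  L2: frame=0x21 idx=31 entry=0x24007 [P=1 RW=1 US=1 PS=0]
  ✓ 0x24F40  — 3 lookups
#1 VA=0x7C3A1B11E (r,kernel):
  L0: frame=0x19 idx=31 entry=0x27007 [P=1 RW=1 US=1 PS=0]
  L1: frame=0x27 idx=29 entry=0x2A007 [P=1 RW=1 US=1 PS=0]
  L2: frame=0x2A idx=27 entry=0x6E002 [P=0 RW=1 US=0 PS=0]
  ✗ PAGE_NOT_PRESENT  [3 reads]

Access #1 PA: FAULT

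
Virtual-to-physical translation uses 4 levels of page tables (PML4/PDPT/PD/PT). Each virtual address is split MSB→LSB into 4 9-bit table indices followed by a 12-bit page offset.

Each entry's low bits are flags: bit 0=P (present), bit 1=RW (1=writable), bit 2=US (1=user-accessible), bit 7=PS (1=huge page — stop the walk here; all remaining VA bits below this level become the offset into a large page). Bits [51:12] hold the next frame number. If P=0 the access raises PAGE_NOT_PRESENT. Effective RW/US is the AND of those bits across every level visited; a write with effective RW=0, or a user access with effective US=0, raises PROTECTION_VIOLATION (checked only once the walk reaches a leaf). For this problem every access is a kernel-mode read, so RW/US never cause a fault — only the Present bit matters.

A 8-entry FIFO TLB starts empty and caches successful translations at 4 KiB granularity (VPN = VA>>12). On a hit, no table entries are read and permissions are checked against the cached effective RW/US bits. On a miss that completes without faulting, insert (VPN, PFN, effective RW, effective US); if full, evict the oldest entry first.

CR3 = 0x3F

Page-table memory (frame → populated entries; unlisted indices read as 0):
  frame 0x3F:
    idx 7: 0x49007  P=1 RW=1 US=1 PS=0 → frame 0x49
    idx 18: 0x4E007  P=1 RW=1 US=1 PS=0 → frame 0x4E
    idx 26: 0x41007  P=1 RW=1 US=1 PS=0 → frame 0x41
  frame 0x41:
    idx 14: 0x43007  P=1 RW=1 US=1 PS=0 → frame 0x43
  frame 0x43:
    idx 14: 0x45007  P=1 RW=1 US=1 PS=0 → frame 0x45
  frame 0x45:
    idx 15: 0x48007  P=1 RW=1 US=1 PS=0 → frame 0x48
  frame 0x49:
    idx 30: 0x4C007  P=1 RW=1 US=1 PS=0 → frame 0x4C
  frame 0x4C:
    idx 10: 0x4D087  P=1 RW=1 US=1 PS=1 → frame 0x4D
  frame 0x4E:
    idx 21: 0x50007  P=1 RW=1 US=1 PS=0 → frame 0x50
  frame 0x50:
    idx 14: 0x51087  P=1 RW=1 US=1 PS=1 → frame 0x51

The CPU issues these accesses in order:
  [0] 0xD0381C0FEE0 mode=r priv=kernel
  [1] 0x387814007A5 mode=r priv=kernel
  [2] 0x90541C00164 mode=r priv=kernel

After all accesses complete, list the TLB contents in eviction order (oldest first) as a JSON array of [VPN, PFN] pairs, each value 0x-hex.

Walk each access:
#0 VA=0xD0381C0FEE0 (r,kernel):
  L0: frame=0x3F idx=26 entry=0x41007 [P=1 RW=1 US=1 PS=0]
  L1: frame=0x41 idx=14 entry=0x43007 [P=1 RW=1 US=1 PS=0]
  L2: frame=0x43 idx=14 entry=0x45007 [P=1 RW=1 US=1 PS=0]
  L3: frame=0x45 idx=15 entry=0x48007 [P=1 RW=1 US=1 PS=0]
  ✓ 0x48EE0  — 4 lookups
#1 VA=0x387814007A5 (r,kernel):
  L0: frame=0x3F idx=7 entry=0x49007 [P=1 RW=1 US=1 PS=0]
  L1: frame=0x49 idx=30 entry=0x4C007 [P=1 RW=1 US=1 PS=0]
  L2: frame=0x4C idx=10 entry=0x4D087 [P=1 RW=1 US=1 PS=1]
  ✓ 0x4D7A5 (huge @L2)  — 3 lookups
#2 VA=0x90541C00164 (r,kernel):
  L0: frame=0x3F idx=18 entry=0x4E007 [P=1 RW=1 US=1 PS=0]
  L1: frame=0x4E idx=21 entry=0x50007 [P=1 RW=1 US=1 PS=0]
  L2: frame=0x50 idx=14 entry=0x51087 [P=1 RW=1 US=1 PS=1]
  ✓ 0x51164 (huge @L2)  — 3 lookups

TLB: [["0xD0381C0F", "0x48"], ["0x38781400", "0x4D"], ["0x90541C00", "0x51"]]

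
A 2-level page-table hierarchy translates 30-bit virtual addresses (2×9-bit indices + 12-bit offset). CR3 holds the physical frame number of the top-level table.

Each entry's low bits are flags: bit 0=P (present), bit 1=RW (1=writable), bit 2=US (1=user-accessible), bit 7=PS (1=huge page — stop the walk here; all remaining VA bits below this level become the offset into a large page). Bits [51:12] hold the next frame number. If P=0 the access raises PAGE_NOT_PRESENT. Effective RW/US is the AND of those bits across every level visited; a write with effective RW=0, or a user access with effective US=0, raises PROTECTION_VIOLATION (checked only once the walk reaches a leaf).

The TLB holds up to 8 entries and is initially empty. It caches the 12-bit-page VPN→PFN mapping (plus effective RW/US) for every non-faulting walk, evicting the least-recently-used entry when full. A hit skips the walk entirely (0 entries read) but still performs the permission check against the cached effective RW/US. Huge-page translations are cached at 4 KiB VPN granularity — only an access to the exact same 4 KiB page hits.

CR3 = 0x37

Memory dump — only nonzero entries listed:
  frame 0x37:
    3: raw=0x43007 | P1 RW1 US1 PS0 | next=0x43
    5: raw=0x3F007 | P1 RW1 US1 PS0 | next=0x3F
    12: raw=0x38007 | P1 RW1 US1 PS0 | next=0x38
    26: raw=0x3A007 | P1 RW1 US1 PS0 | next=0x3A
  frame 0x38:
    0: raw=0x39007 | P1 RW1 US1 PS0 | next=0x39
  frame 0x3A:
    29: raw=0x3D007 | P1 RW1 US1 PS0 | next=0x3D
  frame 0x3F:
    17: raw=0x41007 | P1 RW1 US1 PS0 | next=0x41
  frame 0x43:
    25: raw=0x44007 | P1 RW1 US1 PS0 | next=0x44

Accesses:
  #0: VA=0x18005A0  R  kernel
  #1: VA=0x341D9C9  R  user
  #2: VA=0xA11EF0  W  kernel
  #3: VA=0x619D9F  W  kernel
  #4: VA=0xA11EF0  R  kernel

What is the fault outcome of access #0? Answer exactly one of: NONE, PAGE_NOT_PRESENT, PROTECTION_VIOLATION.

Walk each access:
#0 VA=0x18005A0 (r,kernel):
  L0: frame=0x37 idx=12 entry=0x38007 [P=1 RW=1 US=1 PS=0]
  L1: frame=0x38 idx=0 entry=0x39007 [P=1 RW=1 US=1 PS=0]
  ✓ 0x395A0  — 2 lookups
#1 VA=0x341D9C9 (r,user):
  L0: frame=0x37 idx=26 entry=0x3A007 [P=1 RW=1 US=1 PS=0]
  L1: frame=0x3A idx=29 entry=0x3D007 [P=1 RW=1 US=1 PS=0]
  ✓ 0x3D9C9  — 2 lookups
#2 VA=0xA11EF0 (w,kernel):
  L0: frame=0x37 idx=5 entry=0x3F007 [P=1 RW=1 US=1 PS=0]
  L1: frame=0x3F idx=17 entry=0x41007 [P=1 RW=1 US=1 PS=0]
  ✓ 0x41EF0  — 2 lookups
#3 VA=0x619D9F (w,kernel):
  L0: frame=0x37 idx=3 entry=0x43007 [P=1 RW=1 US=1 PS=0]
  L1: frame=0x43 idx=25 entry=0x44007 [P=1 RW=1 US=1 PS=0]
  ✓ 0x44D9F  — 2 lookups
#4 VA=0xA11EF0 (r,kernel):
  TLB hit vpn=0xA11 → PA=0x41EF0

Access #0 fault: NONE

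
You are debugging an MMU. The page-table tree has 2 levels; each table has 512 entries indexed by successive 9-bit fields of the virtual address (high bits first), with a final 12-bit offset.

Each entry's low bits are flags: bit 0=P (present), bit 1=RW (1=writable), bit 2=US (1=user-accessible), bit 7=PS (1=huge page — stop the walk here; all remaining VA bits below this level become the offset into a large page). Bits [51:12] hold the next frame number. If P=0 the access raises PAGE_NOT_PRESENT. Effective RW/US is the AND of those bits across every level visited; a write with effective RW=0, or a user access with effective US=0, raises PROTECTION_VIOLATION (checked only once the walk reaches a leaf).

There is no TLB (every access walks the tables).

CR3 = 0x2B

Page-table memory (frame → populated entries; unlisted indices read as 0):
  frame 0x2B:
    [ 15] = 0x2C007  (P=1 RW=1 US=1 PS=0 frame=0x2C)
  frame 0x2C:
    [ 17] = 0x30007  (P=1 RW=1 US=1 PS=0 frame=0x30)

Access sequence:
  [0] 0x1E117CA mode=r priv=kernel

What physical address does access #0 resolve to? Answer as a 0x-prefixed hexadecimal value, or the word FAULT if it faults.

Per-access translation:
#0 VA=0x1E117CA (r,kernel):
  L0: frame=0x2B idx=15 entry=0x2C007 [P=1 RW=1 US=1 PS=0]
  L1: frame=0x2C idx=17 entry=0x30007 [P=1 RW=1 US=1 PS=0]
  ⇒ phys 0x307CA  [2 reads]

Access #0 PA: 0x307CA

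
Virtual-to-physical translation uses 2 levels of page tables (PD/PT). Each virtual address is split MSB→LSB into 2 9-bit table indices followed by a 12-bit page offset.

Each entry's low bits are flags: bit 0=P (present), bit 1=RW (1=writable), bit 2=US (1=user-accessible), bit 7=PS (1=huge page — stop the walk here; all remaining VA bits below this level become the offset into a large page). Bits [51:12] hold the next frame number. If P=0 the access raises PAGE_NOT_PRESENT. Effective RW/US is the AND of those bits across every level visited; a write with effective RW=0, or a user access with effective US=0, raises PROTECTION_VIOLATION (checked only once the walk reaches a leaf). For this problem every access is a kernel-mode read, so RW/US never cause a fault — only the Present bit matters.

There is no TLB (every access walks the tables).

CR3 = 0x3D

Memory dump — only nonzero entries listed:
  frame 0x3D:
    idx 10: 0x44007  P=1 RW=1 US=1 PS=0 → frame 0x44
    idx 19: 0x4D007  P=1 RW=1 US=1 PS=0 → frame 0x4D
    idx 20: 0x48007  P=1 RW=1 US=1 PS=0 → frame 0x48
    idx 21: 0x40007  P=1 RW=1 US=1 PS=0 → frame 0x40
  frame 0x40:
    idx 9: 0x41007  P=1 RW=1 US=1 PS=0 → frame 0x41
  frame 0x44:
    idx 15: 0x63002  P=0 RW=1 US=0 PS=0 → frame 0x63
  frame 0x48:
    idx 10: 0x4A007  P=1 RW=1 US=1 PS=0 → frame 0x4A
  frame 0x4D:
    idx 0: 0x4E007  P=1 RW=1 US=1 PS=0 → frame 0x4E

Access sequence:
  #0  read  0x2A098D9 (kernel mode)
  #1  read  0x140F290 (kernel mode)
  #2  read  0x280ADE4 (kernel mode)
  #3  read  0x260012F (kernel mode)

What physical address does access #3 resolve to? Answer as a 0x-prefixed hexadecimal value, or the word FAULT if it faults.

Per-access translation:
#0 VA=0x2A098D9 (r,kernel):
  [0] read 0x3D idx=21: raw=0x40007 flags P=1 W=1 U=1 S=0
  [1] read 0x40 idx=9: raw=0x41007 flags P=1 W=1 U=1 S=0
  ⇒ phys 0x418D9  [2 reads]
#1 VA=0x140F290 (r,kernel):
  [0] read 0x3D idx=10: raw=0x44007 flags P=1 W=1 U=1 S=0
  [1] read 0x44 idx=15: raw=0x63002 flags P=0 W=1 U=0 S=0
  → PAGE_NOT_PRESENT  (2 entries read)
#2 VA=0x280ADE4 (r,kernel):
  [0] read 0x3D idx=20: raw=0x48007 flags P=1 W=1 U=1 S=0
  [1] read 0x48 idx=10: raw=0x4A007 flags P=1 W=1 U=1 S=0
  ⇒ phys 0x4ADE4  [2 reads]
#3 VA=0x260012F (r,kernel):
  [0] read 0x3D idx=19: raw=0x4D007 flags P=1 W=1 U=1 S=0
  [1] read 0x4D idx=0: raw=0x4E007 flags P=1 W=1 U=1 S=0
  ⇒ phys 0x4E12F  [2 reads]

Access #3 PA: 0x4E12F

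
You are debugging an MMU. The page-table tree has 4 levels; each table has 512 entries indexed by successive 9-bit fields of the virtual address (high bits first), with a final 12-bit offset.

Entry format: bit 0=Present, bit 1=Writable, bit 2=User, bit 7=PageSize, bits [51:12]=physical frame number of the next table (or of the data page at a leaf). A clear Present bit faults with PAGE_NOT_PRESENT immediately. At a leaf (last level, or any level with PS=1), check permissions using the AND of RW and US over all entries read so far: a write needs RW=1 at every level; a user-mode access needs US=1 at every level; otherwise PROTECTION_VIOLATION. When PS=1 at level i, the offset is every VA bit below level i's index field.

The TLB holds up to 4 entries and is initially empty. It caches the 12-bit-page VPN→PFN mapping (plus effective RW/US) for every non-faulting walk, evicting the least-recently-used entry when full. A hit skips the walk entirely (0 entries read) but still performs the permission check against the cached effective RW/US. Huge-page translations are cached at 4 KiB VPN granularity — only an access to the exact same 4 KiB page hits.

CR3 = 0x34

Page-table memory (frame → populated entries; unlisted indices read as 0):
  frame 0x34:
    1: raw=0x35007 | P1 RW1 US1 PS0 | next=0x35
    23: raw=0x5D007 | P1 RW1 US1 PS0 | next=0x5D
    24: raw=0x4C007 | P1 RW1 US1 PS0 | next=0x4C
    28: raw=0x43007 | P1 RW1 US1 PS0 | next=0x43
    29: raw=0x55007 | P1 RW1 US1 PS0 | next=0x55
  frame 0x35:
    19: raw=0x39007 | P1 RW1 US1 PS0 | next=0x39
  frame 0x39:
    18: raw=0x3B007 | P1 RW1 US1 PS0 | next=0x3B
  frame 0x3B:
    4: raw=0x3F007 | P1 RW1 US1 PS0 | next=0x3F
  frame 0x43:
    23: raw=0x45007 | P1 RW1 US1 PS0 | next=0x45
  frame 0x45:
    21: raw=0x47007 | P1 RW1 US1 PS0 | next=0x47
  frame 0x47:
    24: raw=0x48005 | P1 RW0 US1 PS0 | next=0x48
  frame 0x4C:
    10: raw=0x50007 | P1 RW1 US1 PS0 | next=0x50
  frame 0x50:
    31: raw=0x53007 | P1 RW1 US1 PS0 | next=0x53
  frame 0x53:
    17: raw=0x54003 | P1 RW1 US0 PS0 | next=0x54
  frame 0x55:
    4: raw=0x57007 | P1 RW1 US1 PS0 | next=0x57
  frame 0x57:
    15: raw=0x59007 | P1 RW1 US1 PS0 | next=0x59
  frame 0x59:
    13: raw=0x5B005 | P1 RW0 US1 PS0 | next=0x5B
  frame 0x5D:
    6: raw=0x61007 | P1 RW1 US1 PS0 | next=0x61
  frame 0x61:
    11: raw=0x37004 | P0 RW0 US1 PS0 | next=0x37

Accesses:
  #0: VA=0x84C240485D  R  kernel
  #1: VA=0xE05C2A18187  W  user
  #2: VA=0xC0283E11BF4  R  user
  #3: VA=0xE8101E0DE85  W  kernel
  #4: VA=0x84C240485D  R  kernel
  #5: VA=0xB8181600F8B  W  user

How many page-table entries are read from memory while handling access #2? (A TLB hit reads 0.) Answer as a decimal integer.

Per-access translation:
#0 VA=0x84C240485D (r,kernel):
  L0 @0x34[1] → 0x35007  P=1,RW=1,US=1,PS=0
  L1 @0x35[19] → 0x39007  P=1,RW=1,US=1,PS=0
  L2 @0x39[18] → 0x3B007  P=1,RW=1,US=1,PS=0
  L3 @0x3B[4] → 0x3F007  P=1,RW=1,US=1,PS=0
  ✓ 0x3F85D  — 4 lookups
#1 VA=0xE05C2A18187 (w,user):
  L0 @0x34[28] → 0x43007  P=1,RW=1,US=1,PS=0
  L1 @0x43[23] → 0x45007  P=1,RW=1,US=1,PS=0
  L2 @0x45[21] → 0x47007  P=1,RW=1,US=1,PS=0
  L3 @0x47[24] → 0x48005  P=1,RW=0,US=1,PS=0
  ✗ PROTECTION_VIOLATION  [4 reads]
#2 VA=0xC0283E11BF4 (r,user):
  L0 @0x34[24] → 0x4C007  P=1,RW=1,US=1,PS=0
  L1 @0x4C[10] → 0x50007  P=1,RW=1,US=1,PS=0
  L2 @0x50[31] → 0x53007  P=1,RW=1,US=1,PS=0
  L3 @0x53[17] → 0x54003  P=1,RW=1,US=0,PS=0
  ✗ PROTECTION_VIOLATION  [4 reads]
#3 VA=0xE8101E0DE85 (w,kernel):
  L0 @0x34[29] → 0x55007  P=1,RW=1,US=1,PS=0
  L1 @0x55[4] → 0x57007  P=1,RW=1,US=1,PS=0
  L2 @0x57[15] → 0x59007  P=1,RW=1,US=1,PS=0
  L3 @0x59[13] → 0x5B005  P=1,RW=0,US=1,PS=0
  ✗ PROTECTION_VIOLATION  [4 reads]
#4 VA=0x84C240485D (r,kernel):
  TLB hit vpn=0x84C2404 → PA=0x3F85D
#5 VA=0xB8181600F8B (w,user):
  L0 @0x34[23] → 0x5D007  P=1,RW=1,US=1,PS=0
  L1 @0x5D[6] → 0x61007  P=1,RW=1,US=1,PS=0
  L2 @0x61[11] → 0x37004  P=0,RW=0,US=1,PS=0
  ✗ PAGE_NOT_PRESENT  [3 reads]

Entries read for #2: 4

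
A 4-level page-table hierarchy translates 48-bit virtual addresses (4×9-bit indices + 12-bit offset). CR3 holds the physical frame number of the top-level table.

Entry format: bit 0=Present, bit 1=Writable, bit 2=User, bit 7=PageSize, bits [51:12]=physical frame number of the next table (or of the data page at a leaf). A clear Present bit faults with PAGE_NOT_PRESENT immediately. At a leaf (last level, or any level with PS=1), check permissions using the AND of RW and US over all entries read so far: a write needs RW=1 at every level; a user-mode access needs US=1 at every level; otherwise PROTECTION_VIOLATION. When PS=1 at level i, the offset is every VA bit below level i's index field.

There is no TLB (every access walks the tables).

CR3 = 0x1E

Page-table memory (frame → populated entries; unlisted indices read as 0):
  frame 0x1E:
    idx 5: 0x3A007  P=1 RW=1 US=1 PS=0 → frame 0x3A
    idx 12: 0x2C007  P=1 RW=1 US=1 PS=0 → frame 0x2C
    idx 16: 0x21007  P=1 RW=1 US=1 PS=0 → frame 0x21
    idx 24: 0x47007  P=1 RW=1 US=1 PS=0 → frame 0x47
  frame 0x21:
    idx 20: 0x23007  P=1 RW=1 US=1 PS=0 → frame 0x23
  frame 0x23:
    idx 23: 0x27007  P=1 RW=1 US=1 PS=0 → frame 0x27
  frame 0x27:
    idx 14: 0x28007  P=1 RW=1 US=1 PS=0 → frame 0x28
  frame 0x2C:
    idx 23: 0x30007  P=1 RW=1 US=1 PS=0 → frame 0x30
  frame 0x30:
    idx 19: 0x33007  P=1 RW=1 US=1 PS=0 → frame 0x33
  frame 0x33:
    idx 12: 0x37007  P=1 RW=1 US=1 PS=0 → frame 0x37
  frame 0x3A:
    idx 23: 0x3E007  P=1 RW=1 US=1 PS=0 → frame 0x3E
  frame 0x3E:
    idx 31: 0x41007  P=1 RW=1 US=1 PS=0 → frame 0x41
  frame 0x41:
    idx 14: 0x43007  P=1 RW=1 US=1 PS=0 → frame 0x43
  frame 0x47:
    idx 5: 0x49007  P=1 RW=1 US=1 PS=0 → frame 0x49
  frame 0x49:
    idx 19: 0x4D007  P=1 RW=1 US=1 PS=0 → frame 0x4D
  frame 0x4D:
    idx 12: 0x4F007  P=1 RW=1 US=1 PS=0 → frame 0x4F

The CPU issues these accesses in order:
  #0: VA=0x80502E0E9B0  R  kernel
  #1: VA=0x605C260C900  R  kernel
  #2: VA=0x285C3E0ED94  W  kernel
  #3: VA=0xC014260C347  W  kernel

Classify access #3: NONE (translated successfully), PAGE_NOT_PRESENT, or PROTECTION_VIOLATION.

Trace:
#0 VA=0x80502E0E9B0 (r,kernel):
  L0 @0x1E[16] → 0x21007  P=1,RW=1,US=1,PS=0
  L1 @0x21[20] → 0x23007  P=1,RW=1,US=1,PS=0
  L2 @0x23[23] → 0x27007  P=1,RW=1,US=1,PS=0
  L3 @0x27[14] → 0x28007  P=1,RW=1,US=1,PS=0
  ✓ 0x289B0  — 4 lookups
#1 VA=0x605C260C900 (r,kernel):
  L0 @0x1E[12] → 0x2C007  P=1,RW=1,US=1,PS=0
  L1 @0x2C[23] → 0x30007  P=1,RW=1,US=1,PS=0
  L2 @0x30[19] → 0x33007  P=1,RW=1,US=1,PS=0
  L3 @0x33[12] → 0x37007  P=1,RW=1,US=1,PS=0
  ✓ 0x37900  — 4 lookups
#2 VA=0x285C3E0ED94 (w,kernel):
  L0 @0x1E[5] → 0x3A007  P=1,RW=1,US=1,PS=0
  L1 @0x3A[23] → 0x3E007  P=1,RW=1,US=1,PS=0
  L2 @0x3E[31] → 0x41007  P=1,RW=1,US=1,PS=0
  L3 @0x41[14] → 0x43007  P=1,RW=1,US=1,PS=0
  ✓ 0x43D94  — 4 lookups
#3 VA=0xC014260C347 (w,kernel):
  L0 @0x1E[24] → 0x47007  P=1,RW=1,US=1,PS=0
  L1 @0x47[5] → 0x49007  P=1,RW=1,US=1,PS=0
  L2 @0x49[19] → 0x4D007  P=1,RW=1,US=1,PS=0
  L3 @0x4D[12] → 0x4F007  P=1,RW=1,US=1,PS=0
  ✓ 0x4F347  — 4 lookups

Access #3 fault: NONE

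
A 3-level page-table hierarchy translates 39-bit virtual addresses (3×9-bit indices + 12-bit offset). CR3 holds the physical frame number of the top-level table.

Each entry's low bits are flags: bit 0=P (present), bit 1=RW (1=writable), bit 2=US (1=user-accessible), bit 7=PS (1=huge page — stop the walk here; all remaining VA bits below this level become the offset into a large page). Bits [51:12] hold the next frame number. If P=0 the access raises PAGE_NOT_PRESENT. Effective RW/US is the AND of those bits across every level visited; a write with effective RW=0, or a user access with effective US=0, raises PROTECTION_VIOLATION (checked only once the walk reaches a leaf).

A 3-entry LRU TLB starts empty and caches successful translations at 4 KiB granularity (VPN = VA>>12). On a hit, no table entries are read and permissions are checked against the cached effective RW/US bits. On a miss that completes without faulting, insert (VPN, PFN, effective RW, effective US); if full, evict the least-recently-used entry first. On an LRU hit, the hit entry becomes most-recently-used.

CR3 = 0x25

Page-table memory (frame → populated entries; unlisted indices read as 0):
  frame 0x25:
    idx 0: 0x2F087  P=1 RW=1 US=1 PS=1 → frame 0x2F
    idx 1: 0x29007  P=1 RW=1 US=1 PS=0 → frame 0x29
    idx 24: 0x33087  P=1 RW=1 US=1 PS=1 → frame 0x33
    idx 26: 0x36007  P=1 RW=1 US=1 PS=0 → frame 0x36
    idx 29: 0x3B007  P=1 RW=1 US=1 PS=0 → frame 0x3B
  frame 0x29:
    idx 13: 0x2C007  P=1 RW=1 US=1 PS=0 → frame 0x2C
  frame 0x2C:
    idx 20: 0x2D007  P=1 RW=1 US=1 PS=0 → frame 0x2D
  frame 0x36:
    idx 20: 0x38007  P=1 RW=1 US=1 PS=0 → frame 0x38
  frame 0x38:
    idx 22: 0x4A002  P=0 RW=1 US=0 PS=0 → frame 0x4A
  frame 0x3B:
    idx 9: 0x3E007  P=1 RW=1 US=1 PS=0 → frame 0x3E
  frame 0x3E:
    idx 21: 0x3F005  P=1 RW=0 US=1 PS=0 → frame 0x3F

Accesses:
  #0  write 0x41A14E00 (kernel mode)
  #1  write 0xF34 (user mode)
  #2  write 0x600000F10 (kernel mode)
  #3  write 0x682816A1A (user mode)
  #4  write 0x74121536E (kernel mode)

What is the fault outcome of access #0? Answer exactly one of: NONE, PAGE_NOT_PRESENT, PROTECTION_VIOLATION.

Walk each access:
#0 VA=0x41A14E00 (w,kernel):
  [0] read 0x25 idx=1: raw=0x29007 flags P=1 W=1 U=1 S=0
  [1] read 0x29 idx=13: raw=0x2C007 flags P=1 W=1 U=1 S=0
  [2] read 0x2C idx=20: raw=0x2D007 flags P=1 W=1 U=1 S=0
  → PA=0x2DE00  (3 entries read)
#1 VA=0xF34 (w,user):
  [0] read 0x25 idx=0: raw=0x2F087 flags P=1 W=1 U=1 S=1
  → PA=0x2FF34 (huge @L0)  (1 entries read)
#2 VA=0x600000F10 (w,kernel):
  [0] read 0x25 idx=24: raw=0x33087 flags P=1 W=1 U=1 S=1
  → PA=0x33F10 (huge @L0)  (1 entries read)
#3 VA=0x682816A1A (w,user):
  [0] read 0x25 idx=26: raw=0x36007 flags P=1 W=1 U=1 S=0
  [1] read 0x36 idx=20: raw=0x38007 flags P=1 W=1 U=1 S=0
  [2] read 0x38 idx=22: raw=0x4A002 flags P=0 W=1 U=0 S=0
  ✗ PAGE_NOT_PRESENT  [3 reads]
#4 VA=0x74121536E (w,kernel):
  [0] read 0x25 idx=29: raw=0x3B007 flags P=1 W=1 U=1 S=0
  [1] read 0x3B idx=9: raw=0x3E007 flags P=1 W=1 U=1 S=0
  [2] read 0x3E idx=21: raw=0x3F005 flags P=1 W=0 U=1 S=0
  ✗ PROTECTION_VIOLATION  [3 reads]

Access #0 fault: NONE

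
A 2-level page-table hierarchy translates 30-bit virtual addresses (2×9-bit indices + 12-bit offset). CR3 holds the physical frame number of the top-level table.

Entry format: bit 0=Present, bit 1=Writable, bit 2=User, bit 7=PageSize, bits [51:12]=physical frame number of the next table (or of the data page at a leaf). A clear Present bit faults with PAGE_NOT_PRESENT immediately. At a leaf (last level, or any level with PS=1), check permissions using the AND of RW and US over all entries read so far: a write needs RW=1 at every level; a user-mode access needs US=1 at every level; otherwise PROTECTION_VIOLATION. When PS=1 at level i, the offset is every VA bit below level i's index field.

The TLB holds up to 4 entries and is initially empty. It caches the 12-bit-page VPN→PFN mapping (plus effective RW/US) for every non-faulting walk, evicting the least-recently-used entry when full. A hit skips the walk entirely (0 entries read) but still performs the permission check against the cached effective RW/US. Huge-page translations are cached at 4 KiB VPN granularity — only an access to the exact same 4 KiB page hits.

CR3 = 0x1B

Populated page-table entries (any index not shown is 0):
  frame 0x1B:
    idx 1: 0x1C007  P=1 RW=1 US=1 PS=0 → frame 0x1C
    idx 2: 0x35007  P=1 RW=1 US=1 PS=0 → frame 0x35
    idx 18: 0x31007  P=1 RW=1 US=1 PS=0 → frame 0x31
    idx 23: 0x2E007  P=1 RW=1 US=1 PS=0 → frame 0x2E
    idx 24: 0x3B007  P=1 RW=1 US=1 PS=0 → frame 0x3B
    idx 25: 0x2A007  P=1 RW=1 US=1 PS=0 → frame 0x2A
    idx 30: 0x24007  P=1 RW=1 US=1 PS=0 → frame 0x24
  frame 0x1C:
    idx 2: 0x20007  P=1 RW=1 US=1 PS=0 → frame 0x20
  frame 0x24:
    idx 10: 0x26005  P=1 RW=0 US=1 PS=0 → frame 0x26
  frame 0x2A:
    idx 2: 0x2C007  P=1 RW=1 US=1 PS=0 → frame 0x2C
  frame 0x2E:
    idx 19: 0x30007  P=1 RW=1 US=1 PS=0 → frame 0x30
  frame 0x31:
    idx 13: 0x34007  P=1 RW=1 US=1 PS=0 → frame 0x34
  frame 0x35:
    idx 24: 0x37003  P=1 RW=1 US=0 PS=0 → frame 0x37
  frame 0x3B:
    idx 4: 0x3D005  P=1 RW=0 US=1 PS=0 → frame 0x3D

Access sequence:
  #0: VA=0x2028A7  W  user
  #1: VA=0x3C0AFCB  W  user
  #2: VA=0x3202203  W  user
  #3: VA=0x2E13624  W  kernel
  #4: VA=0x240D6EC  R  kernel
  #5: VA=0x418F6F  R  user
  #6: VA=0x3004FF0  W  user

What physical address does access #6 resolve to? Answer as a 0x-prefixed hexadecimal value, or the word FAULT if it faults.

Trace:
#0 VA=0x2028A7 (w,user):
  L0 @0x1B[1] → 0x1C007  P=1,RW=1,US=1,PS=0
  L1 @0x1C[2] → 0x20007  P=1,RW=1,US=1,PS=0
  → PA=0x208A7  (2 entries read)
#1 VA=0x3C0AFCB (w,user):
  L0 @0x1B[30] → 0x24007  P=1,RW=1,US=1,PS=0
  L1 @0x24[10] → 0x26005  P=1,RW=0,US=1,PS=0
  ⇒ fault: PROTECTION_VIOLATION  — 2 lookups
#2 VA=0x3202203 (w,user):
  L0 @0x1B[25] → 0x2A007  P=1,RW=1,US=1,PS=0
  L1 @0x2A[2] → 0x2C007  P=1,RW=1,US=1,PS=0
  → PA=0x2C203  (2 entries read)
#3 VA=0x2E13624 (w,kernel):
  L0 @0x1B[23] → 0x2E007  P=1,RW=1,US=1,PS=0
  L1 @0x2E[19] → 0x30007  P=1,RW=1,US=1,PS=0
  → PA=0x30624  (2 entries read)
#4 VA=0x240D6EC (r,kernel):
  L0 @0x1B[18] → 0x31007  P=1,RW=1,US=1,PS=0
  L1 @0x31[13] → 0x34007  P=1,RW=1,US=1,PS=0
  → PA=0x346EC  (2 entries read)
#5 VA=0x418F6F (r,user):
  L0 @0x1B[2] → 0x35007  P=1,RW=1,US=1,PS=0
  L1 @0x35[24] → 0x37003  P=1,RW=1,US=0,PS=0
  ⇒ fault: PROTECTION_VIOLATION  — 2 lookups
#6 VA=0x3004FF0 (w,user):
  L0 @0x1B[24] → 0x3B007  P=1,RW=1,US=1,PS=0
  L1 @0x3B[4] → 0x3D005  P=1,RW=0,US=1,PS=0
  ⇒ fault: PROTECTION_VIOLATION  — 2 lookups

Access #6 PA: FAULT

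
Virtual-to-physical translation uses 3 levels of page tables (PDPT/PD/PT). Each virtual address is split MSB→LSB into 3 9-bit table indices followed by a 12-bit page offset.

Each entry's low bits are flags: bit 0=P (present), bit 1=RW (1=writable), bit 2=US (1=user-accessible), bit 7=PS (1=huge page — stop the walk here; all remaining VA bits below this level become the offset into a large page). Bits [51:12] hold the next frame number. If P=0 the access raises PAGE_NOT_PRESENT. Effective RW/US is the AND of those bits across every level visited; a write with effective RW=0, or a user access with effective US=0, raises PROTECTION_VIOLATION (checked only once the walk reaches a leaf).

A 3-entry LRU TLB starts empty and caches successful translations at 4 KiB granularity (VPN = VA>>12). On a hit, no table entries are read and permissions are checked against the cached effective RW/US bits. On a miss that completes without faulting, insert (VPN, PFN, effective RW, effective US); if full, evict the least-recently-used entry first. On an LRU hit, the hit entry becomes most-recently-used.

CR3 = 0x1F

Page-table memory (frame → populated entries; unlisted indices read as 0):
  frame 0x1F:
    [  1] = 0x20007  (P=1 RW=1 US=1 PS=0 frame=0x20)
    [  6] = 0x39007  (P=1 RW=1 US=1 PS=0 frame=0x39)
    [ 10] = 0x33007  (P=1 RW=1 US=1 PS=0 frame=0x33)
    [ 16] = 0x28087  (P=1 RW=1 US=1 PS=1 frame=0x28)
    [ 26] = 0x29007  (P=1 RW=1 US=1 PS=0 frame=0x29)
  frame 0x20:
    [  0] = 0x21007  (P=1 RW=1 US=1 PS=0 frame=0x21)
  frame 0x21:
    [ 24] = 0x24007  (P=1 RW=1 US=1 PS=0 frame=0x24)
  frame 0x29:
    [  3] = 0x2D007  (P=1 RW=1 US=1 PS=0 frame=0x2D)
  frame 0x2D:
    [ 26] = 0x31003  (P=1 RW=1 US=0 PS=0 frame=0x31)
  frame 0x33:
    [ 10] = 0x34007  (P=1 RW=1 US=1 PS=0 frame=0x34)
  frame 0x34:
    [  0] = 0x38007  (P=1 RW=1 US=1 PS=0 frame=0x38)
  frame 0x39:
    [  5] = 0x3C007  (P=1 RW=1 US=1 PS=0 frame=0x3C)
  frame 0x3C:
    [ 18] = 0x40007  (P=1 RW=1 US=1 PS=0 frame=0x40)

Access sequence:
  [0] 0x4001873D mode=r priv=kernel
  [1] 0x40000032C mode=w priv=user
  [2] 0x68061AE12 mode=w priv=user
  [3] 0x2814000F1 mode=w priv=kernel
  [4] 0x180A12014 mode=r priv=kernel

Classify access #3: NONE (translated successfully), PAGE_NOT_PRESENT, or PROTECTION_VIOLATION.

Walk each access:
#0 VA=0x4001873D (r,kernel):
  L0: frame=0x1F idx=1 entry=0x20007 [P=1 RW=1 US=1 PS=0]
  L1: frame=0x20 idx=0 entry=0x21007 [P=1 RW=1 US=1 PS=0]
  L2: frame=0x21 idx=24 entry=0x24007 [P=1 RW=1 US=1 PS=0]
  ✓ 0x2473D  — 3 lookups
#1 VA=0x40000032C (w,user):
  L0: frame=0x1F idx=16 entry=0x28087 [P=1 RW=1 US=1 PS=1]
  ✓ 0x2832C (huge @L0)  — 1 lookups
#2 VA=0x68061AE12 (w,user):
  L0: frame=0x1F idx=26 entry=0x29007 [P=1 RW=1 US=1 PS=0]
  L1: frame=0x29 idx=3 entry=0x2D007 [P=1 RW=1 US=1 PS=0]
  L2: frame=0x2D idx=26 entry=0x31003 [P=1 RW=1 US=0 PS=0]
  ✗ PROTECTION_VIOLATION  [3 reads]
#3 VA=0x2814000F1 (w,kernel):
  L0: frame=0x1F idx=10 entry=0x33007 [P=1 RW=1 US=1 PS=0]
  L1: frame=0x33 idx=10 entry=0x34007 [P=1 RW=1 US=1 PS=0]
  L2: frame=0x34 idx=0 entry=0x38007 [P=1 RW=1 US=1 PS=0]
  ✓ 0x380F1  — 3 lookups
#4 VA=0x180A12014 (r,kernel):
  L0: frame=0x1F idx=6 entry=0x39007 [P=1 RW=1 US=1 PS=0]
  L1: frame=0x39 idx=5 entry=0x3C007 [P=1 RW=1 US=1 PS=0]
  L2: frame=0x3C idx=18 entry=0x40007 [P=1 RW=1 US=1 PS=0]
  ✓ 0x40014  — 3 lookups

Access #3 fault: NONE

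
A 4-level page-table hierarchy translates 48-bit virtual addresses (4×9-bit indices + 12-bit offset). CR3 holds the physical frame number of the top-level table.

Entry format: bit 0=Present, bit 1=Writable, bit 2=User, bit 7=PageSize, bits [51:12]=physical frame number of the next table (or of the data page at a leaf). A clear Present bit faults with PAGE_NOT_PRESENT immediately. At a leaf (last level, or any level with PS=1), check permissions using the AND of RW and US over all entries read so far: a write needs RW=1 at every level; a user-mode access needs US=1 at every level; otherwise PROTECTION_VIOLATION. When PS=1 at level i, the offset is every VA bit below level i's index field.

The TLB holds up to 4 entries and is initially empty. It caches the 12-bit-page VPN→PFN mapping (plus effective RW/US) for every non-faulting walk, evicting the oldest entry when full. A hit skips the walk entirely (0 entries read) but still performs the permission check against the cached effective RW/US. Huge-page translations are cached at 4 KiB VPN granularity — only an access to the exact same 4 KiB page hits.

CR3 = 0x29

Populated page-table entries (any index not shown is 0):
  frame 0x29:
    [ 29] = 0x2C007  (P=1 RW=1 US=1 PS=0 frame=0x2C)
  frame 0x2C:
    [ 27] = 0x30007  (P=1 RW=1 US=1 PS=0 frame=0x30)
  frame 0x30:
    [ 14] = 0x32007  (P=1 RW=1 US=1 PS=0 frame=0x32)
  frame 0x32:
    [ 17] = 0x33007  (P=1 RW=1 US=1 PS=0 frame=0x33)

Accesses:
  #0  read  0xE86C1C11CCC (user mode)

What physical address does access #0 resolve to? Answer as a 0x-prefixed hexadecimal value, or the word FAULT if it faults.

Trace:
#0 VA=0xE86C1C11CCC (r,user):
  L0 @0x29[29] → 0x2C007  P=1,RW=1,US=1,PS=0
  L1 @0x2C[27] → 0x30007  P=1,RW=1,US=1,PS=0
  L2 @0x30[14] → 0x32007  P=1,RW=1,US=1,PS=0
  L3 @0x32[17] → 0x33007  P=1,RW=1,US=1,PS=0
  ✓ 0x33CCC  — 4 lookups

Access #0 PA: 0x33CCC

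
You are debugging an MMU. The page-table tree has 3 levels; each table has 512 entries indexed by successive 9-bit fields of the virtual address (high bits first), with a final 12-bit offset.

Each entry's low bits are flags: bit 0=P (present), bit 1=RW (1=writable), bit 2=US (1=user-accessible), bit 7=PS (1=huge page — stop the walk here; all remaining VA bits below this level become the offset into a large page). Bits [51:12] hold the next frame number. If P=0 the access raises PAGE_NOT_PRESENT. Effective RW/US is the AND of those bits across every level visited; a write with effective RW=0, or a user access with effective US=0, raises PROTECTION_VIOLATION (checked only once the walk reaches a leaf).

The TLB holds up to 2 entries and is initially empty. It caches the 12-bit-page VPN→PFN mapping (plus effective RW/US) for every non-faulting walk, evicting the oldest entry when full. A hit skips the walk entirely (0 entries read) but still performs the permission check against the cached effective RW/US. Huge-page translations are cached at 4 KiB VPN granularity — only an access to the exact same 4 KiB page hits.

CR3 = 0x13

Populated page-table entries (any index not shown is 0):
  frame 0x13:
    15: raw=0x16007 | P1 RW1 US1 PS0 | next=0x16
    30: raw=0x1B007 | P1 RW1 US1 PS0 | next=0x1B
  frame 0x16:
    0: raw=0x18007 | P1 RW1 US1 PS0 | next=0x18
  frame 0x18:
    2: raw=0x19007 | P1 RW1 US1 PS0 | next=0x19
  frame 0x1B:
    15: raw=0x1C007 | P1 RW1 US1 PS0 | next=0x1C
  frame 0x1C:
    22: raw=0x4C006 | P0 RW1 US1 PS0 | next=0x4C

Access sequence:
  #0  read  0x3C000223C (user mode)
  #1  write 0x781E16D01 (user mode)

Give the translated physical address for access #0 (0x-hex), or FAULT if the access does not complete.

Per-access translation:
#0 VA=0x3C000223C (r,user):
  lvl0: tbl 0x13, slot 15 ⇒ 0x16007 (P1/RW1/US1/PS0)
  lvl1: tbl 0x16, slot 0 ⇒ 0x18007 (P1/RW1/US1/PS0)
  lvl2: tbl 0x18, slot 2 ⇒ 0x19007 (P1/RW1/US1/PS0)
  → PA=0x1923C  (3 entries read)
#1 VA=0x781E16D01 (w,user):
  lvl0: tbl 0x13, slot 30 ⇒ 0x1B007 (P1/RW1/US1/PS0)
  lvl1: tbl 0x1B, slot 15 ⇒ 0x1C007 (P1/RW1/US1/PS0)
  lvl2: tbl 0x1C, slot 22 ⇒ 0x4C006 (P0/RW1/US1/PS0)
  → PAGE_NOT_PRESENT  (3 entries read)

Access #0 PA: 0x1923C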